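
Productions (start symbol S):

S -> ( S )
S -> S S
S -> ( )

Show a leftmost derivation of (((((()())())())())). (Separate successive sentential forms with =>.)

S => (S)   [S -> ( S )]
(S) => ((S))   [S -> ( S )]
((S)) => ((SS))   [S -> S S]
((SS)) => (((S)S))   [S -> ( S )]
(((S)S)) => (((SS)S))   [S -> S S]
(((SS)S)) => ((((S)S)S))   [S -> ( S )]
((((S)S)S)) => ((((SS)S)S))   [S -> S S]
((((SS)S)S)) => (((((S)S)S)S))   [S -> ( S )]
(((((S)S)S)S)) => (((((SS)S)S)S))   [S -> S S]
(((((SS)S)S)S)) => (((((()S)S)S)S))   [S -> ( )]
(((((()S)S)S)S)) => (((((()())S)S)S))   [S -> ( )]
(((((()())S)S)S)) => (((((()())())S)S))   [S -> ( )]
(((((()())())S)S)) => (((((()())())())S))   [S -> ( )]
(((((()())())())S)) => (((((()())())())()))   [S -> ( )]

S=>(S)=>((S))=>((SS))=>(((S)S))=>(((SS)S))=>((((S)S)S))=>((((SS)S)S))=>(((((S)S)S)S))=>(((((SS)S)S)S))=>(((((()S)S)S)S))=>(((((()())S)S)S))=>(((((()())())S)S))=>(((((()())())())S))=>(((((()())())())()))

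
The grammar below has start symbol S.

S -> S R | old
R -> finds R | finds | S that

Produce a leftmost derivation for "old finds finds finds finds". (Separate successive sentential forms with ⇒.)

S ⇒ S R   [S -> S R]
S R ⇒ S R R   [S -> S R]
S R R ⇒ S R R R   [S -> S R]
S R R R ⇒ S R R R R   [S -> S R]
S R R R R ⇒ old R R R R   [S -> old]
old R R R R ⇒ old finds R R R   [R -> finds]
old finds R R R ⇒ old finds finds R R   [R -> finds]
old finds finds R R ⇒ old finds finds finds R   [R -> finds]
old finds finds finds R ⇒ old finds finds finds finds   [R -> finds]

S ⇒ S R ⇒ S R R ⇒ S R R R ⇒ S R R R R ⇒ old R R R R ⇒ old finds R R R ⇒ old finds finds R R ⇒ old finds finds finds R ⇒ old finds finds finds finds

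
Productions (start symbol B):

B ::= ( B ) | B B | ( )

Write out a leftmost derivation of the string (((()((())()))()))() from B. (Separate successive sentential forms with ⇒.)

B ⇒ BB   [B ::= B B]
BB ⇒ (B)B   [B ::= ( B )]
(B)B ⇒ ((B))B   [B ::= ( B )]
((B))B ⇒ ((BB))B   [B ::= B B]
((BB))B ⇒ (((B)B))B   [B ::= ( B )]
(((B)B))B ⇒ (((BB)B))B   [B ::= B B]
(((BB)B))B ⇒ (((()B)B))B   [B ::= ( )]
(((()B)B))B ⇒ (((()(B))B))B   [B ::= ( B )]
(((()(B))B))B ⇒ (((()(BB))B))B   [B ::= B B]
(((()(BB))B))B ⇒ (((()((B)B))B))B   [B ::= ( B )]
(((()((B)B))B))B ⇒ (((()((())B))B))B   [B ::= ( )]
(((()((())B))B))B ⇒ (((()((())()))B))B   [B ::= ( )]
(((()((())()))B))B ⇒ (((()((())()))()))B   [B ::= ( )]
(((()((())()))()))B ⇒ (((()((())()))()))()   [B ::= ( )]

B⇒BB⇒(B)B⇒((B))B⇒((BB))B⇒(((B)B))B⇒(((BB)B))B⇒(((()B)B))B⇒(((()(B))B))B⇒(((()(BB))B))B⇒(((()((B)B))B))B⇒(((()((())B))B))B⇒(((()((())()))B))B⇒(((()((())()))()))B⇒(((()((())()))()))()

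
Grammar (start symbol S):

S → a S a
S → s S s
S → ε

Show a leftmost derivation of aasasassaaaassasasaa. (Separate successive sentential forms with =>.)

S => aSa   [S → a S a]
aSa => aaSaa   [S → a S a]
aaSaa => aasSsaa   [S → s S s]
aasSsaa => aasaSasaa   [S → a S a]
aasaSasaa => aasasSsasaa   [S → s S s]
aasasSsasaa => aasasaSasasaa   [S → a S a]
aasasaSasasaa => aasasasSsasasaa   [S → s S s]
aasasasSsasasaa => aasasassSssasasaa   [S → s S s]
aasasassSssasasaa => aasasassaSassasasaa   [S → a S a]
aasasassaSassasasaa => aasasassaaSaassasasaa   [S → a S a]
aasasassaaSaassasasaa => aasasassaaaassasasaa   [S → ε]

S => aSa => aaSaa => aasSsaa => aasaSasaa => aasasSsasaa => aasasaSasasaa => aasasasSsasasaa => aasasassSssasasaa => aasasassaSassasasaa => aasasassaaSaassasasaa => aasasassaaaassasasaa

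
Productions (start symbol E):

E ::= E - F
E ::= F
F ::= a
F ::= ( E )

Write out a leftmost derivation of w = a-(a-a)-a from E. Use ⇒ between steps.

E ⇒ E-F ⇒ E-F-F ⇒ F-F-F ⇒ a-F-F ⇒ a-(E)-F ⇒ a-(E-F)-F ⇒ a-(F-F)-F ⇒ a-(a-F)-F ⇒ a-(a-a)-F ⇒ a-(a-a)-a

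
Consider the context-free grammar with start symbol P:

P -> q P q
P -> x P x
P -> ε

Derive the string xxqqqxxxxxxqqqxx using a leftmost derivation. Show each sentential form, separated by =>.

P => xPx   [P -> x P x]
xPx => xxPxx   [P -> x P x]
xxPxx => xxqPqxx   [P -> q P q]
xxqPqxx => xxqqPqqxx   [P -> q P q]
xxqqPqqxx => xxqqqPqqqxx   [P -> q P q]
xxqqqPqqqxx => xxqqqxPxqqqxx   [P -> x P x]
xxqqqxPxqqqxx => xxqqqxxPxxqqqxx   [P -> x P x]
xxqqqxxPxxqqqxx => xxqqqxxxPxxxqqqxx   [P -> x P x]
xxqqqxxxPxxxqqqxx => xxqqqxxxxxxqqqxx   [P -> ε]

P => xPx => xxPxx => xxqPqxx => xxqqPqqxx => xxqqqPqqqxx => xxqqqxPxqqqxx => xxqqqxxPxxqqqxx => xxqqqxxxPxxxqqqxx => xxqqqxxxxxxqqqxx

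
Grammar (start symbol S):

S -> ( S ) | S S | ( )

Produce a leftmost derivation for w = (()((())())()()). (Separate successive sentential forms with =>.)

S => (S)   [S -> ( S )]
(S) => (SS)   [S -> S S]
(SS) => (SSS)   [S -> S S]
(SSS) => (SSSS)   [S -> S S]
(SSSS) => (()SSS)   [S -> ( )]
(()SSS) => (()(S)SS)   [S -> ( S )]
(()(S)SS) => (()(SS)SS)   [S -> S S]
(()(SS)SS) => (()((S)S)SS)   [S -> ( S )]
(()((S)S)SS) => (()((())S)SS)   [S -> ( )]
(()((())S)SS) => (()((())())SS)   [S -> ( )]
(()((())())SS) => (()((())())()S)   [S -> ( )]
(()((())())()S) => (()((())())()())   [S -> ( )]

S=>(S)=>(SS)=>(SSS)=>(SSSS)=>(()SSS)=>(()(S)SS)=>(()(SS)SS)=>(()((S)S)SS)=>(()((())S)SS)=>(()((())())SS)=>(()((())())()S)=>(()((())())()())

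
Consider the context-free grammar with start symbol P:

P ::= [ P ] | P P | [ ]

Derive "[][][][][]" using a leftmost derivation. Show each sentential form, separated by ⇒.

P ⇒ PP ⇒ PPP ⇒ PPPP ⇒ []PPP ⇒ []PPPP ⇒ [][]PPP ⇒ [][][]PP ⇒ [][][][]P ⇒ [][][][][]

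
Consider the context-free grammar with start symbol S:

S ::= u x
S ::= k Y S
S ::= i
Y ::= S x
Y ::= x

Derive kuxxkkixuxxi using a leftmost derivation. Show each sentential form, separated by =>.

S => kYS => kSxS => kuxxS => kuxxkYS => kuxxkSxS => kuxxkkYSxS => kuxxkkSxSxS => kuxxkkixSxS => kuxxkkixuxxS => kuxxkkixuxxi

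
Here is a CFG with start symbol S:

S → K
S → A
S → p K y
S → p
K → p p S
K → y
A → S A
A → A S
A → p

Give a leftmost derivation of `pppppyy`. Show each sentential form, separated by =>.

S=>K=>ppS=>pppKy=>pppppSy=>pppppKy=>pppppyy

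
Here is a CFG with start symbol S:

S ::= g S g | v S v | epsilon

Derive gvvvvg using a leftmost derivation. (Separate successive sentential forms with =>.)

S => gSg => gvSvg => gvvSvvg => gvvvvg

S => gSg   [S ::= g S g]
gSg => gvSvg   [S ::= v S v]
gvSvg => gvvSvvg   [S ::= v S v]
gvvSvvg => gvvvvg   [S ::= epsilon]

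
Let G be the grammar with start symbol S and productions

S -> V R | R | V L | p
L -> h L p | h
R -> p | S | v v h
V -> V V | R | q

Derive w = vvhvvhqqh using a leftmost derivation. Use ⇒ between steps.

S ⇒ VL ⇒ VVL ⇒ VVVL ⇒ RVVL ⇒ SVVL ⇒ VRVVL ⇒ RRVVL ⇒ vvhRVVL ⇒ vvhvvhVVL ⇒ vvhvvhqVL ⇒ vvhvvhqqL ⇒ vvhvvhqqh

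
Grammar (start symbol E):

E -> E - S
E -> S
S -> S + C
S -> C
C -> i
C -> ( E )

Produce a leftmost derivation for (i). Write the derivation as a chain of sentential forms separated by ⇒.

E⇒S⇒C⇒(E)⇒(S)⇒(C)⇒(i)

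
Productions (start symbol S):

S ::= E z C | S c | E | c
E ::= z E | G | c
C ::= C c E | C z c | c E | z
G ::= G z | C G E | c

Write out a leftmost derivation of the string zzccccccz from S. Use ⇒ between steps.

S ⇒ E ⇒ zE ⇒ zzE ⇒ zzG ⇒ zzGz ⇒ zzCGEz ⇒ zzCcEGEz ⇒ zzcEcEGEz ⇒ zzcccEGEz ⇒ zzccccGEz ⇒ zzcccccEz ⇒ zzccccccz

S ⇒ E   [S ::= E]
E ⇒ zE   [E ::= z E]
zE ⇒ zzE   [E ::= z E]
zzE ⇒ zzG   [E ::= G]
zzG ⇒ zzGz   [G ::= G z]
zzGz ⇒ zzCGEz   [G ::= C G E]
zzCGEz ⇒ zzCcEGEz   [C ::= C c E]
zzCcEGEz ⇒ zzcEcEGEz   [C ::= c E]
zzcEcEGEz ⇒ zzcccEGEz   [E ::= c]
zzcccEGEz ⇒ zzccccGEz   [E ::= c]
zzccccGEz ⇒ zzcccccEz   [G ::= c]
zzcccccEz ⇒ zzccccccz   [E ::= c]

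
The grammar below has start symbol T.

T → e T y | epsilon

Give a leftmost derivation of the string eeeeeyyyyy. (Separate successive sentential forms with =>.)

T => eTy   [T → e T y]
eTy => eeTyy   [T → e T y]
eeTyy => eeeTyyy   [T → e T y]
eeeTyyy => eeeeTyyyy   [T → e T y]
eeeeTyyyy => eeeeeTyyyyy   [T → e T y]
eeeeeTyyyyy => eeeeeyyyyy   [T → epsilon]

T=>eTy=>eeTyy=>eeeTyyy=>eeeeTyyyy=>eeeeeTyyyyy=>eeeeeyyyyy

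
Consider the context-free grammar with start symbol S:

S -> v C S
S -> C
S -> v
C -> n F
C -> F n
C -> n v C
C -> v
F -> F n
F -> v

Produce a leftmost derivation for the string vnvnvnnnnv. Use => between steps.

S => vCS => vnvCS => vnvnFS => vnvnFnS => vnvnFnnS => vnvnFnnnS => vnvnFnnnnS => vnvnvnnnnS => vnvnvnnnnv

S => vCS   [S -> v C S]
vCS => vnvCS   [C -> n v C]
vnvCS => vnvnFS   [C -> n F]
vnvnFS => vnvnFnS   [F -> F n]
vnvnFnS => vnvnFnnS   [F -> F n]
vnvnFnnS => vnvnFnnnS   [F -> F n]
vnvnFnnnS => vnvnFnnnnS   [F -> F n]
vnvnFnnnnS => vnvnvnnnnS   [F -> v]
vnvnvnnnnS => vnvnvnnnnv   [S -> v]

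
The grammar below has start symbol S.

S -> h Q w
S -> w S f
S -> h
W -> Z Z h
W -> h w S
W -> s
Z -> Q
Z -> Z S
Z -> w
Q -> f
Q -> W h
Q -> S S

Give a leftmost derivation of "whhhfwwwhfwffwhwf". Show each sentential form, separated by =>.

S=>wSf=>whQwf=>whSSwf=>whhQwSwf=>whhSSwSwf=>whhhQwSwSwf=>whhhfwSwSwf=>whhhfwwSfwSwf=>whhhfwwwSffwSwf=>whhhfwwwhQwffwSwf=>whhhfwwwhfwffwSwf=>whhhfwwwhfwffwhwf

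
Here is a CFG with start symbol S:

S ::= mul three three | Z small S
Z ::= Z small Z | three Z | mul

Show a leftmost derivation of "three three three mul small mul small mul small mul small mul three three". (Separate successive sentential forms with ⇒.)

S ⇒ Z small S   [S ::= Z small S]
Z small S ⇒ three Z small S   [Z ::= three Z]
three Z small S ⇒ three three Z small S   [Z ::= three Z]
three three Z small S ⇒ three three Z small Z small S   [Z ::= Z small Z]
three three Z small Z small S ⇒ three three Z small Z small Z small S   [Z ::= Z small Z]
three three Z small Z small Z small S ⇒ three three Z small Z small Z small Z small S   [Z ::= Z small Z]
three three Z small Z small Z small Z small S ⇒ three three three Z small Z small Z small Z small S   [Z ::= three Z]
three three three Z small Z small Z small Z small S ⇒ three three three mul small Z small Z small Z small S   [Z ::= mul]
three three three mul small Z small Z small Z small S ⇒ three three three mul small mul small Z small Z small S   [Z ::= mul]
three three three mul small mul small Z small Z small S ⇒ three three three mul small mul small mul small Z small S   [Z ::= mul]
three three three mul small mul small mul small Z small S ⇒ three three three mul small mul small mul small mul small S   [Z ::= mul]
three three three mul small mul small mul small mul small S ⇒ three three three mul small mul small mul small mul small mul three three   [S ::= mul three three]

S ⇒ Z small S ⇒ three Z small S ⇒ three three Z small S ⇒ three three Z small Z small S ⇒ three three Z small Z small Z small S ⇒ three three Z small Z small Z small Z small S ⇒ three three three Z small Z small Z small Z small S ⇒ three three three mul small Z small Z small Z small S ⇒ three three three mul small mul small Z small Z small S ⇒ three three three mul small mul small mul small Z small S ⇒ three three three mul small mul small mul small mul small S ⇒ three three three mul small mul small mul small mul small mul three three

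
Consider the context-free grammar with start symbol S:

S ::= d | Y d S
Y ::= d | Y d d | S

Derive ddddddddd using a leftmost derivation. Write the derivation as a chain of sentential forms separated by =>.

S=>YdS=>SdS=>YdSdS=>SdSdS=>YdSdSdS=>SdSdSdS=>YdSdSdSdS=>ddSdSdSdS=>ddddSdSdS=>ddddddSdS=>ddddddddS=>ddddddddd

S => YdS   [S ::= Y d S]
YdS => SdS   [Y ::= S]
SdS => YdSdS   [S ::= Y d S]
YdSdS => SdSdS   [Y ::= S]
SdSdS => YdSdSdS   [S ::= Y d S]
YdSdSdS => SdSdSdS   [Y ::= S]
SdSdSdS => YdSdSdSdS   [S ::= Y d S]
YdSdSdSdS => ddSdSdSdS   [Y ::= d]
ddSdSdSdS => ddddSdSdS   [S ::= d]
ddddSdSdS => ddddddSdS   [S ::= d]
ddddddSdS => ddddddddS   [S ::= d]
ddddddddS => ddddddddd   [S ::= d]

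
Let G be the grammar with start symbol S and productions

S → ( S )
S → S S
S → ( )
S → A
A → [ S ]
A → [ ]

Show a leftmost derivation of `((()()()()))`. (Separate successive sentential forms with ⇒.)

S ⇒ (S) ⇒ ((S)) ⇒ ((SS)) ⇒ ((SSS)) ⇒ ((()SS)) ⇒ ((()SSS)) ⇒ ((()()SS)) ⇒ ((()()()S)) ⇒ ((()()()()))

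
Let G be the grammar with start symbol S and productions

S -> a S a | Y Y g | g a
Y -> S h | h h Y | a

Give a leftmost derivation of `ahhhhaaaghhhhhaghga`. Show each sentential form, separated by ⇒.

S ⇒ aSa ⇒ aYYga ⇒ ahhYYga ⇒ ahhhhYYga ⇒ ahhhhaYga ⇒ ahhhhaShga ⇒ ahhhhaYYghga ⇒ ahhhhaShYghga ⇒ ahhhhaYYghYghga ⇒ ahhhhaaYghYghga ⇒ ahhhhaaaghYghga ⇒ ahhhhaaaghhhYghga ⇒ ahhhhaaaghhhhhYghga ⇒ ahhhhaaaghhhhhaghga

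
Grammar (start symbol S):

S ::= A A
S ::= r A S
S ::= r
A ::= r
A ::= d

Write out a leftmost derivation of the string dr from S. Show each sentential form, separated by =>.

S => AA => dA => dr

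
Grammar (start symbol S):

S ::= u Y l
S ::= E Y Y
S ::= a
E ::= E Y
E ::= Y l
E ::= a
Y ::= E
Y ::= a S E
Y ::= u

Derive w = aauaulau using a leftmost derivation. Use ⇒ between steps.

S ⇒ EYY   [S ::= E Y Y]
EYY ⇒ aYY   [E ::= a]
aYY ⇒ aaSEY   [Y ::= a S E]
aaSEY ⇒ aauYlEY   [S ::= u Y l]
aauYlEY ⇒ aauElEY   [Y ::= E]
aauElEY ⇒ aauEYlEY   [E ::= E Y]
aauEYlEY ⇒ aauaYlEY   [E ::= a]
aauaYlEY ⇒ aauaulEY   [Y ::= u]
aauaulEY ⇒ aauaulaY   [E ::= a]
aauaulaY ⇒ aauaulau   [Y ::= u]

S ⇒ EYY ⇒ aYY ⇒ aaSEY ⇒ aauYlEY ⇒ aauElEY ⇒ aauEYlEY ⇒ aauaYlEY ⇒ aauaulEY ⇒ aauaulaY ⇒ aauaulau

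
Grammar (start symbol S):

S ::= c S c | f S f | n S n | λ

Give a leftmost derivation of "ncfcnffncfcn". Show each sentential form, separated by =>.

S => nSn   [S ::= n S n]
nSn => ncScn   [S ::= c S c]
ncScn => ncfSfcn   [S ::= f S f]
ncfSfcn => ncfcScfcn   [S ::= c S c]
ncfcScfcn => ncfcnSncfcn   [S ::= n S n]
ncfcnSncfcn => ncfcnfSfncfcn   [S ::= f S f]
ncfcnfSfncfcn => ncfcnffncfcn   [S ::= λ]

S=>nSn=>ncScn=>ncfSfcn=>ncfcScfcn=>ncfcnSncfcn=>ncfcnfSfncfcn=>ncfcnffncfcn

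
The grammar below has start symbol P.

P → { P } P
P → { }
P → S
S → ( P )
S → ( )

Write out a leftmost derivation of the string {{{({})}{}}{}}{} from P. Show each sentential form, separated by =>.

P=>{P}P=>{{P}P}P=>{{{P}P}P}P=>{{{S}P}P}P=>{{{(P)}P}P}P=>{{{({})}P}P}P=>{{{({})}{}}P}P=>{{{({})}{}}{}}P=>{{{({})}{}}{}}{}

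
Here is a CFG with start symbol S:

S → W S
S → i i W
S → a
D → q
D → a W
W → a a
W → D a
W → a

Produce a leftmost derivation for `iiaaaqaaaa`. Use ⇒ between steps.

S ⇒ iiW   [S → i i W]
iiW ⇒ iiDa   [W → D a]
iiDa ⇒ iiaWa   [D → a W]
iiaWa ⇒ iiaDaa   [W → D a]
iiaDaa ⇒ iiaaWaa   [D → a W]
iiaaWaa ⇒ iiaaDaaa   [W → D a]
iiaaDaaa ⇒ iiaaaWaaa   [D → a W]
iiaaaWaaa ⇒ iiaaaDaaaa   [W → D a]
iiaaaDaaaa ⇒ iiaaaqaaaa   [D → q]

S ⇒ iiW ⇒ iiDa ⇒ iiaWa ⇒ iiaDaa ⇒ iiaaWaa ⇒ iiaaDaaa ⇒ iiaaaWaaa ⇒ iiaaaDaaaa ⇒ iiaaaqaaaa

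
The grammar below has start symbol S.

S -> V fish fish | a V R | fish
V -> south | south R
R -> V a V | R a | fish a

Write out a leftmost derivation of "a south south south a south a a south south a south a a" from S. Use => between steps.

S => a V R   [S -> a V R]
a V R => a south R   [V -> south]
a south R => a south R a   [R -> R a]
a south R a => a south R a a   [R -> R a]
a south R a a => a south V a V a a   [R -> V a V]
a south V a V a a => a south south R a V a a   [V -> south R]
a south south R a V a a => a south south R a a V a a   [R -> R a]
a south south R a a V a a => a south south V a V a a V a a   [R -> V a V]
a south south V a V a a V a a => a south south south a V a a V a a   [V -> south]
a south south south a V a a V a a => a south south south a south a a V a a   [V -> south]
a south south south a south a a V a a => a south south south a south a a south R a a   [V -> south R]
a south south south a south a a south R a a => a south south south a south a a south V a V a a   [R -> V a V]
a south south south a south a a south V a V a a => a south south south a south a a south south a V a a   [V -> south]
a south south south a south a a south south a V a a => a south south south a south a a south south a south a a   [V -> south]

S => a V R => a south R => a south R a => a south R a a => a south V a V a a => a south south R a V a a => a south south R a a V a a => a south south V a V a a V a a => a south south south a V a a V a a => a south south south a south a a V a a => a south south south a south a a south R a a => a south south south a south a a south V a V a a => a south south south a south a a south south a V a a => a south south south a south a a south south a south a a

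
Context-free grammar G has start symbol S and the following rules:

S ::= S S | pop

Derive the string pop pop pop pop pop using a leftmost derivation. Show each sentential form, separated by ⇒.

S ⇒ S S   [S ::= S S]
S S ⇒ S S S   [S ::= S S]
S S S ⇒ pop S S   [S ::= pop]
pop S S ⇒ pop pop S   [S ::= pop]
pop pop S ⇒ pop pop S S   [S ::= S S]
pop pop S S ⇒ pop pop pop S   [S ::= pop]
pop pop pop S ⇒ pop pop pop S S   [S ::= S S]
pop pop pop S S ⇒ pop pop pop pop S   [S ::= pop]
pop pop pop pop S ⇒ pop pop pop pop pop   [S ::= pop]

S ⇒ S S ⇒ S S S ⇒ pop S S ⇒ pop pop S ⇒ pop pop S S ⇒ pop pop pop S ⇒ pop pop pop S S ⇒ pop pop pop pop S ⇒ pop pop pop pop pop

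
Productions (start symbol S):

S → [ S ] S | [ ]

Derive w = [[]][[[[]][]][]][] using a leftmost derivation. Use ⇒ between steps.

S ⇒ [S]S ⇒ [[]]S ⇒ [[]][S]S ⇒ [[]][[S]S]S ⇒ [[]][[[S]S]S]S ⇒ [[]][[[[]]S]S]S ⇒ [[]][[[[]][]]S]S ⇒ [[]][[[[]][]][]]S ⇒ [[]][[[[]][]][]][]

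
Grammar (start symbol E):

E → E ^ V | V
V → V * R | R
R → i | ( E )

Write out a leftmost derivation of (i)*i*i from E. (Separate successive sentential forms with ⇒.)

E ⇒ V ⇒ V*R ⇒ V*R*R ⇒ R*R*R ⇒ (E)*R*R ⇒ (V)*R*R ⇒ (R)*R*R ⇒ (i)*R*R ⇒ (i)*i*R ⇒ (i)*i*i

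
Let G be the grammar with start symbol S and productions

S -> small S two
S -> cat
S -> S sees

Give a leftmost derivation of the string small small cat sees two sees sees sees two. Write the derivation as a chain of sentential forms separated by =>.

S => small S two   [S -> small S two]
small S two => small S sees two   [S -> S sees]
small S sees two => small S sees sees two   [S -> S sees]
small S sees sees two => small S sees sees sees two   [S -> S sees]
small S sees sees sees two => small small S two sees sees sees two   [S -> small S two]
small small S two sees sees sees two => small small S sees two sees sees sees two   [S -> S sees]
small small S sees two sees sees sees two => small small cat sees two sees sees sees two   [S -> cat]

S => small S two => small S sees two => small S sees sees two => small S sees sees sees two => small small S two sees sees sees two => small small S sees two sees sees sees two => small small cat sees two sees sees sees two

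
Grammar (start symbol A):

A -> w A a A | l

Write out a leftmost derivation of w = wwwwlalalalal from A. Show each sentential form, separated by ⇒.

A ⇒ wAaA ⇒ wwAaAaA ⇒ wwwAaAaAaA ⇒ wwwwAaAaAaAaA ⇒ wwwwlaAaAaAaA ⇒ wwwwlalaAaAaA ⇒ wwwwlalalaAaA ⇒ wwwwlalalalaA ⇒ wwwwlalalalal

A ⇒ wAaA   [A -> w A a A]
wAaA ⇒ wwAaAaA   [A -> w A a A]
wwAaAaA ⇒ wwwAaAaAaA   [A -> w A a A]
wwwAaAaAaA ⇒ wwwwAaAaAaAaA   [A -> w A a A]
wwwwAaAaAaAaA ⇒ wwwwlaAaAaAaA   [A -> l]
wwwwlaAaAaAaA ⇒ wwwwlalaAaAaA   [A -> l]
wwwwlalaAaAaA ⇒ wwwwlalalaAaA   [A -> l]
wwwwlalalaAaA ⇒ wwwwlalalalaA   [A -> l]
wwwwlalalalaA ⇒ wwwwlalalalal   [A -> l]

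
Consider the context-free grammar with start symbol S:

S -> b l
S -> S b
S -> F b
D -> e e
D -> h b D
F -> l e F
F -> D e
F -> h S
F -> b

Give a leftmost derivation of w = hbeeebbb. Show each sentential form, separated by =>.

S => Sb   [S -> S b]
Sb => Sbb   [S -> S b]
Sbb => Fbbb   [S -> F b]
Fbbb => Debbb   [F -> D e]
Debbb => hbDebbb   [D -> h b D]
hbDebbb => hbeeebbb   [D -> e e]

S=>Sb=>Sbb=>Fbbb=>Debbb=>hbDebbb=>hbeeebbb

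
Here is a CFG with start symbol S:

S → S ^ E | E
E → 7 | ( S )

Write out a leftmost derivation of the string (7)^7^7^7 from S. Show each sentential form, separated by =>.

S => S^E   [S → S ^ E]
S^E => S^E^E   [S → S ^ E]
S^E^E => S^E^E^E   [S → S ^ E]
S^E^E^E => E^E^E^E   [S → E]
E^E^E^E => (S)^E^E^E   [E → ( S )]
(S)^E^E^E => (E)^E^E^E   [S → E]
(E)^E^E^E => (7)^E^E^E   [E → 7]
(7)^E^E^E => (7)^7^E^E   [E → 7]
(7)^7^E^E => (7)^7^7^E   [E → 7]
(7)^7^7^E => (7)^7^7^7   [E → 7]

S => S^E => S^E^E => S^E^E^E => E^E^E^E => (S)^E^E^E => (E)^E^E^E => (7)^E^E^E => (7)^7^E^E => (7)^7^7^E => (7)^7^7^7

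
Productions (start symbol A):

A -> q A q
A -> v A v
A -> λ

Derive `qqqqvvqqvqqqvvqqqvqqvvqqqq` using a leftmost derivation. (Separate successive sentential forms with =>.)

A => qAq   [A -> q A q]
qAq => qqAqq   [A -> q A q]
qqAqq => qqqAqqq   [A -> q A q]
qqqAqqq => qqqqAqqqq   [A -> q A q]
qqqqAqqqq => qqqqvAvqqqq   [A -> v A v]
qqqqvAvqqqq => qqqqvvAvvqqqq   [A -> v A v]
qqqqvvAvvqqqq => qqqqvvqAqvvqqqq   [A -> q A q]
qqqqvvqAqvvqqqq => qqqqvvqqAqqvvqqqq   [A -> q A q]
qqqqvvqqAqqvvqqqq => qqqqvvqqvAvqqvvqqqq   [A -> v A v]
qqqqvvqqvAvqqvvqqqq => qqqqvvqqvqAqvqqvvqqqq   [A -> q A q]
qqqqvvqqvqAqvqqvvqqqq => qqqqvvqqvqqAqqvqqvvqqqq   [A -> q A q]
qqqqvvqqvqqAqqvqqvvqqqq => qqqqvvqqvqqqAqqqvqqvvqqqq   [A -> q A q]
qqqqvvqqvqqqAqqqvqqvvqqqq => qqqqvvqqvqqqvAvqqqvqqvvqqqq   [A -> v A v]
qqqqvvqqvqqqvAvqqqvqqvvqqqq => qqqqvvqqvqqqvvqqqvqqvvqqqq   [A -> λ]

A => qAq => qqAqq => qqqAqqq => qqqqAqqqq => qqqqvAvqqqq => qqqqvvAvvqqqq => qqqqvvqAqvvqqqq => qqqqvvqqAqqvvqqqq => qqqqvvqqvAvqqvvqqqq => qqqqvvqqvqAqvqqvvqqqq => qqqqvvqqvqqAqqvqqvvqqqq => qqqqvvqqvqqqAqqqvqqvvqqqq => qqqqvvqqvqqqvAvqqqvqqvvqqqq => qqqqvvqqvqqqvvqqqvqqvvqqqq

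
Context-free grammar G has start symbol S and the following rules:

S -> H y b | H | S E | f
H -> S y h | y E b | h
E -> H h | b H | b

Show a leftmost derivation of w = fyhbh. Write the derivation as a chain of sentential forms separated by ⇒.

S ⇒ SE ⇒ HE ⇒ SyhE ⇒ fyhE ⇒ fyhbH ⇒ fyhbh

S ⇒ SE   [S -> S E]
SE ⇒ HE   [S -> H]
HE ⇒ SyhE   [H -> S y h]
SyhE ⇒ fyhE   [S -> f]
fyhE ⇒ fyhbH   [E -> b H]
fyhbH ⇒ fyhbh   [H -> h]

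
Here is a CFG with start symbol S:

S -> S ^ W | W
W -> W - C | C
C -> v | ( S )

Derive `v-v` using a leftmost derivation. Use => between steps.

S => W => W-C => C-C => v-C => v-v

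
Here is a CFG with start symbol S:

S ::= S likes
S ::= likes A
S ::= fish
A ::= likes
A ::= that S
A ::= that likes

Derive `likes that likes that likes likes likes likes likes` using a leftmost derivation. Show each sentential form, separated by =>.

S => S likes => likes A likes => likes that S likes => likes that S likes likes => likes that likes A likes likes => likes that likes that S likes likes => likes that likes that S likes likes likes => likes that likes that likes A likes likes likes => likes that likes that likes likes likes likes likes

S => S likes   [S ::= S likes]
S likes => likes A likes   [S ::= likes A]
likes A likes => likes that S likes   [A ::= that S]
likes that S likes => likes that S likes likes   [S ::= S likes]
likes that S likes likes => likes that likes A likes likes   [S ::= likes A]
likes that likes A likes likes => likes that likes that S likes likes   [A ::= that S]
likes that likes that S likes likes => likes that likes that S likes likes likes   [S ::= S likes]
likes that likes that S likes likes likes => likes that likes that likes A likes likes likes   [S ::= likes A]
likes that likes that likes A likes likes likes => likes that likes that likes likes likes likes likes   [A ::= likes]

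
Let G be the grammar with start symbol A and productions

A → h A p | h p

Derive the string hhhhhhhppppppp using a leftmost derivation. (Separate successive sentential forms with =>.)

A => hAp   [A → h A p]
hAp => hhApp   [A → h A p]
hhApp => hhhAppp   [A → h A p]
hhhAppp => hhhhApppp   [A → h A p]
hhhhApppp => hhhhhAppppp   [A → h A p]
hhhhhAppppp => hhhhhhApppppp   [A → h A p]
hhhhhhApppppp => hhhhhhhppppppp   [A → h p]

A => hAp => hhApp => hhhAppp => hhhhApppp => hhhhhAppppp => hhhhhhApppppp => hhhhhhhppppppp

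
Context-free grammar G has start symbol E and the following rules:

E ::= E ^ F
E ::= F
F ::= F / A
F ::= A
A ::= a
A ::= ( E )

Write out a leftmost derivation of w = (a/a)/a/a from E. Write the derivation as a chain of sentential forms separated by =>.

E => F => F/A => F/A/A => A/A/A => (E)/A/A => (F)/A/A => (F/A)/A/A => (A/A)/A/A => (a/A)/A/A => (a/a)/A/A => (a/a)/a/A => (a/a)/a/a

E => F   [E ::= F]
F => F/A   [F ::= F / A]
F/A => F/A/A   [F ::= F / A]
F/A/A => A/A/A   [F ::= A]
A/A/A => (E)/A/A   [A ::= ( E )]
(E)/A/A => (F)/A/A   [E ::= F]
(F)/A/A => (F/A)/A/A   [F ::= F / A]
(F/A)/A/A => (A/A)/A/A   [F ::= A]
(A/A)/A/A => (a/A)/A/A   [A ::= a]
(a/A)/A/A => (a/a)/A/A   [A ::= a]
(a/a)/A/A => (a/a)/a/A   [A ::= a]
(a/a)/a/A => (a/a)/a/a   [A ::= a]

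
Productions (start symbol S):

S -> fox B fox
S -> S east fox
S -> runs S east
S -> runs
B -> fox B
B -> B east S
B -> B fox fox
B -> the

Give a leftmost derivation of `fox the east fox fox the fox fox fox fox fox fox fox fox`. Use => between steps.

S => fox B fox => fox B fox fox fox => fox B fox fox fox fox fox => fox B fox fox fox fox fox fox fox => fox B east S fox fox fox fox fox fox fox => fox the east S fox fox fox fox fox fox fox => fox the east fox B fox fox fox fox fox fox fox fox => fox the east fox fox B fox fox fox fox fox fox fox fox => fox the east fox fox the fox fox fox fox fox fox fox fox

S => fox B fox   [S -> fox B fox]
fox B fox => fox B fox fox fox   [B -> B fox fox]
fox B fox fox fox => fox B fox fox fox fox fox   [B -> B fox fox]
fox B fox fox fox fox fox => fox B fox fox fox fox fox fox fox   [B -> B fox fox]
fox B fox fox fox fox fox fox fox => fox B east S fox fox fox fox fox fox fox   [B -> B east S]
fox B east S fox fox fox fox fox fox fox => fox the east S fox fox fox fox fox fox fox   [B -> the]
fox the east S fox fox fox fox fox fox fox => fox the east fox B fox fox fox fox fox fox fox fox   [S -> fox B fox]
fox the east fox B fox fox fox fox fox fox fox fox => fox the east fox fox B fox fox fox fox fox fox fox fox   [B -> fox B]
fox the east fox fox B fox fox fox fox fox fox fox fox => fox the east fox fox the fox fox fox fox fox fox fox fox   [B -> the]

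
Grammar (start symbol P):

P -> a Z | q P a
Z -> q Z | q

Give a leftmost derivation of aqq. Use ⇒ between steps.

P⇒aZ⇒aqZ⇒aqq

P ⇒ aZ   [P -> a Z]
aZ ⇒ aqZ   [Z -> q Z]
aqZ ⇒ aqq   [Z -> q]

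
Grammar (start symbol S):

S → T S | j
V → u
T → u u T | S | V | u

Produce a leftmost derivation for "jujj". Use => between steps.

S => TS   [S → T S]
TS => SS   [T → S]
SS => jS   [S → j]
jS => jTS   [S → T S]
jTS => jVS   [T → V]
jVS => juS   [V → u]
juS => juTS   [S → T S]
juTS => juSS   [T → S]
juSS => jujS   [S → j]
jujS => jujj   [S → j]

S => TS => SS => jS => jTS => jVS => juS => juTS => juSS => jujS => jujj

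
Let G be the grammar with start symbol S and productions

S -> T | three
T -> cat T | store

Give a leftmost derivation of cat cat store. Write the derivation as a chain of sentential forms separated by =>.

S => T => cat T => cat cat T => cat cat store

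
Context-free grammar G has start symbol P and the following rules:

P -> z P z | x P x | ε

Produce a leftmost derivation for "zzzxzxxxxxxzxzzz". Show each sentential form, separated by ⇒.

P ⇒ zPz ⇒ zzPzz ⇒ zzzPzzz ⇒ zzzxPxzzz ⇒ zzzxzPzxzzz ⇒ zzzxzxPxzxzzz ⇒ zzzxzxxPxxzxzzz ⇒ zzzxzxxxPxxxzxzzz ⇒ zzzxzxxxxxxzxzzz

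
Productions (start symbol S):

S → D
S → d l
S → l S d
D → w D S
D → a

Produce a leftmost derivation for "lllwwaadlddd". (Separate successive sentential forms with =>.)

S => lSd   [S → l S d]
lSd => llSdd   [S → l S d]
llSdd => lllSddd   [S → l S d]
lllSddd => lllDddd   [S → D]
lllDddd => lllwDSddd   [D → w D S]
lllwDSddd => lllwwDSSddd   [D → w D S]
lllwwDSSddd => lllwwaSSddd   [D → a]
lllwwaSSddd => lllwwaDSddd   [S → D]
lllwwaDSddd => lllwwaaSddd   [D → a]
lllwwaaSddd => lllwwaadlddd   [S → d l]

S => lSd => llSdd => lllSddd => lllDddd => lllwDSddd => lllwwDSSddd => lllwwaSSddd => lllwwaDSddd => lllwwaaSddd => lllwwaadlddd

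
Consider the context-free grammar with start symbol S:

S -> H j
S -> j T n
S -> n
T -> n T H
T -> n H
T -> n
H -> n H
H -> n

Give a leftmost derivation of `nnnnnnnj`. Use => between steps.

S => Hj => nHj => nnHj => nnnHj => nnnnHj => nnnnnHj => nnnnnnHj => nnnnnnnj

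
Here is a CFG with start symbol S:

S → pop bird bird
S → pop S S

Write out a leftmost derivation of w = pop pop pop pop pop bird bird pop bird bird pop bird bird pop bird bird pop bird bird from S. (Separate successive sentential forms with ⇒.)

S ⇒ pop S S ⇒ pop pop S S S ⇒ pop pop pop S S S S ⇒ pop pop pop pop S S S S S ⇒ pop pop pop pop pop bird bird S S S S ⇒ pop pop pop pop pop bird bird pop bird bird S S S ⇒ pop pop pop pop pop bird bird pop bird bird pop bird bird S S ⇒ pop pop pop pop pop bird bird pop bird bird pop bird bird pop bird bird S ⇒ pop pop pop pop pop bird bird pop bird bird pop bird bird pop bird bird pop bird bird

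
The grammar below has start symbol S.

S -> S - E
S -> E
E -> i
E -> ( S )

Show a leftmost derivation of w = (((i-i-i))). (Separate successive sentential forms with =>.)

S => E => (S) => (E) => ((S)) => ((E)) => (((S))) => (((S-E))) => (((S-E-E))) => (((E-E-E))) => (((i-E-E))) => (((i-i-E))) => (((i-i-i)))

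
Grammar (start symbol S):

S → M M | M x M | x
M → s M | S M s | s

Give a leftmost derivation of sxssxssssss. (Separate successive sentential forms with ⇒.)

S ⇒ MM ⇒ SMsM ⇒ MxMMsM ⇒ sxMMsM ⇒ sxSMsMsM ⇒ sxMxMMsMsM ⇒ sxsMxMMsMsM ⇒ sxssxMMsMsM ⇒ sxssxsMsMsM ⇒ sxssxsssMsM ⇒ sxssxsssssM ⇒ sxssxssssss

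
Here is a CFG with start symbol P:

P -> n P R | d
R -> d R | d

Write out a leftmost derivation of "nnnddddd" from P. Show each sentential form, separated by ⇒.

P ⇒ nPR ⇒ nnPRR ⇒ nnnPRRR ⇒ nnndRRR ⇒ nnnddRR ⇒ nnndddR ⇒ nnnddddR ⇒ nnnddddd

P ⇒ nPR   [P -> n P R]
nPR ⇒ nnPRR   [P -> n P R]
nnPRR ⇒ nnnPRRR   [P -> n P R]
nnnPRRR ⇒ nnndRRR   [P -> d]
nnndRRR ⇒ nnnddRR   [R -> d]
nnnddRR ⇒ nnndddR   [R -> d]
nnndddR ⇒ nnnddddR   [R -> d R]
nnnddddR ⇒ nnnddddd   [R -> d]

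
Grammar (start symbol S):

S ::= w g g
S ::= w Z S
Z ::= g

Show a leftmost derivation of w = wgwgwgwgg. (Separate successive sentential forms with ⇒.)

S⇒wZS⇒wgS⇒wgwZS⇒wgwgS⇒wgwgwZS⇒wgwgwgS⇒wgwgwgwgg

S ⇒ wZS   [S ::= w Z S]
wZS ⇒ wgS   [Z ::= g]
wgS ⇒ wgwZS   [S ::= w Z S]
wgwZS ⇒ wgwgS   [Z ::= g]
wgwgS ⇒ wgwgwZS   [S ::= w Z S]
wgwgwZS ⇒ wgwgwgS   [Z ::= g]
wgwgwgS ⇒ wgwgwgwgg   [S ::= w g g]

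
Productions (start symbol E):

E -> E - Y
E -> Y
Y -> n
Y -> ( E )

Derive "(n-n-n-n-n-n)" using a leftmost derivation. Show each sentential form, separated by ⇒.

E ⇒ Y   [E -> Y]
Y ⇒ (E)   [Y -> ( E )]
(E) ⇒ (E-Y)   [E -> E - Y]
(E-Y) ⇒ (E-Y-Y)   [E -> E - Y]
(E-Y-Y) ⇒ (E-Y-Y-Y)   [E -> E - Y]
(E-Y-Y-Y) ⇒ (E-Y-Y-Y-Y)   [E -> E - Y]
(E-Y-Y-Y-Y) ⇒ (E-Y-Y-Y-Y-Y)   [E -> E - Y]
(E-Y-Y-Y-Y-Y) ⇒ (Y-Y-Y-Y-Y-Y)   [E -> Y]
(Y-Y-Y-Y-Y-Y) ⇒ (n-Y-Y-Y-Y-Y)   [Y -> n]
(n-Y-Y-Y-Y-Y) ⇒ (n-n-Y-Y-Y-Y)   [Y -> n]
(n-n-Y-Y-Y-Y) ⇒ (n-n-n-Y-Y-Y)   [Y -> n]
(n-n-n-Y-Y-Y) ⇒ (n-n-n-n-Y-Y)   [Y -> n]
(n-n-n-n-Y-Y) ⇒ (n-n-n-n-n-Y)   [Y -> n]
(n-n-n-n-n-Y) ⇒ (n-n-n-n-n-n)   [Y -> n]

E ⇒ Y ⇒ (E) ⇒ (E-Y) ⇒ (E-Y-Y) ⇒ (E-Y-Y-Y) ⇒ (E-Y-Y-Y-Y) ⇒ (E-Y-Y-Y-Y-Y) ⇒ (Y-Y-Y-Y-Y-Y) ⇒ (n-Y-Y-Y-Y-Y) ⇒ (n-n-Y-Y-Y-Y) ⇒ (n-n-n-Y-Y-Y) ⇒ (n-n-n-n-Y-Y) ⇒ (n-n-n-n-n-Y) ⇒ (n-n-n-n-n-n)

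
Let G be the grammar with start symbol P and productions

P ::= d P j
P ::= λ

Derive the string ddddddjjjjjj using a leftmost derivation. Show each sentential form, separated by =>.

P => dPj   [P ::= d P j]
dPj => ddPjj   [P ::= d P j]
ddPjj => dddPjjj   [P ::= d P j]
dddPjjj => ddddPjjjj   [P ::= d P j]
ddddPjjjj => dddddPjjjjj   [P ::= d P j]
dddddPjjjjj => ddddddPjjjjjj   [P ::= d P j]
ddddddPjjjjjj => ddddddjjjjjj   [P ::= λ]

P => dPj => ddPjj => dddPjjj => ddddPjjjj => dddddPjjjjj => ddddddPjjjjjj => ddddddjjjjjj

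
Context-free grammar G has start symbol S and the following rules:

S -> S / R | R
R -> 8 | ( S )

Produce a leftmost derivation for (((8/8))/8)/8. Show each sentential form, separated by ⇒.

S ⇒ S/R ⇒ R/R ⇒ (S)/R ⇒ (S/R)/R ⇒ (R/R)/R ⇒ ((S)/R)/R ⇒ ((R)/R)/R ⇒ (((S))/R)/R ⇒ (((S/R))/R)/R ⇒ (((R/R))/R)/R ⇒ (((8/R))/R)/R ⇒ (((8/8))/R)/R ⇒ (((8/8))/8)/R ⇒ (((8/8))/8)/8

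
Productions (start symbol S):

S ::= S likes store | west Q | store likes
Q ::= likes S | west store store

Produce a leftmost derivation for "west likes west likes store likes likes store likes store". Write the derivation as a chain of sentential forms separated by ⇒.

S ⇒ west Q   [S ::= west Q]
west Q ⇒ west likes S   [Q ::= likes S]
west likes S ⇒ west likes S likes store   [S ::= S likes store]
west likes S likes store ⇒ west likes S likes store likes store   [S ::= S likes store]
west likes S likes store likes store ⇒ west likes west Q likes store likes store   [S ::= west Q]
west likes west Q likes store likes store ⇒ west likes west likes S likes store likes store   [Q ::= likes S]
west likes west likes S likes store likes store ⇒ west likes west likes store likes likes store likes store   [S ::= store likes]

S ⇒ west Q ⇒ west likes S ⇒ west likes S likes store ⇒ west likes S likes store likes store ⇒ west likes west Q likes store likes store ⇒ west likes west likes S likes store likes store ⇒ west likes west likes store likes likes store likes store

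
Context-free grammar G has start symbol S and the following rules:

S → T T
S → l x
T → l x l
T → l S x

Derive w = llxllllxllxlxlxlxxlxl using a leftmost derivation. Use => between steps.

S=>TT=>lSxT=>lTTxT=>llxlTxT=>llxllSxxT=>llxllTTxxT=>llxlllSxTxxT=>llxlllTTxTxxT=>llxllllxlTxTxxT=>llxllllxllxlxTxxT=>llxllllxllxlxlxlxxT=>llxllllxllxlxlxlxxlxl

S => TT   [S → T T]
TT => lSxT   [T → l S x]
lSxT => lTTxT   [S → T T]
lTTxT => llxlTxT   [T → l x l]
llxlTxT => llxllSxxT   [T → l S x]
llxllSxxT => llxllTTxxT   [S → T T]
llxllTTxxT => llxlllSxTxxT   [T → l S x]
llxlllSxTxxT => llxlllTTxTxxT   [S → T T]
llxlllTTxTxxT => llxllllxlTxTxxT   [T → l x l]
llxllllxlTxTxxT => llxllllxllxlxTxxT   [T → l x l]
llxllllxllxlxTxxT => llxllllxllxlxlxlxxT   [T → l x l]
llxllllxllxlxlxlxxT => llxllllxllxlxlxlxxlxl   [T → l x l]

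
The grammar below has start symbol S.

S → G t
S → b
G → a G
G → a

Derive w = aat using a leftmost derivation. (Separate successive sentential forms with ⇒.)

S ⇒ Gt   [S → G t]
Gt ⇒ aGt   [G → a G]
aGt ⇒ aat   [G → a]

S ⇒ Gt ⇒ aGt ⇒ aat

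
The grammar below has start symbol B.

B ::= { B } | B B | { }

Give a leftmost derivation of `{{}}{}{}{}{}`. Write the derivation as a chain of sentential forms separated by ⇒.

B⇒BB⇒BBB⇒BBBB⇒BBBBB⇒{B}BBBB⇒{{}}BBBB⇒{{}}{}BBB⇒{{}}{}{}BB⇒{{}}{}{}{}B⇒{{}}{}{}{}{}

B ⇒ BB   [B ::= B B]
BB ⇒ BBB   [B ::= B B]
BBB ⇒ BBBB   [B ::= B B]
BBBB ⇒ BBBBB   [B ::= B B]
BBBBB ⇒ {B}BBBB   [B ::= { B }]
{B}BBBB ⇒ {{}}BBBB   [B ::= { }]
{{}}BBBB ⇒ {{}}{}BBB   [B ::= { }]
{{}}{}BBB ⇒ {{}}{}{}BB   [B ::= { }]
{{}}{}{}BB ⇒ {{}}{}{}{}B   [B ::= { }]
{{}}{}{}{}B ⇒ {{}}{}{}{}{}   [B ::= { }]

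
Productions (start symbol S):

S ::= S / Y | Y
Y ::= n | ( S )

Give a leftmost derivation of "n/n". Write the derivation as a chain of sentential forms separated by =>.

S => S/Y => Y/Y => n/Y => n/n

S => S/Y   [S ::= S / Y]
S/Y => Y/Y   [S ::= Y]
Y/Y => n/Y   [Y ::= n]
n/Y => n/n   [Y ::= n]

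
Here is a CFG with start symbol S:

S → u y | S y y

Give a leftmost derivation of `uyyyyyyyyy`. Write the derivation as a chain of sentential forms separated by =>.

S => Syy => Syyyy => Syyyyyy => Syyyyyyyy => uyyyyyyyyy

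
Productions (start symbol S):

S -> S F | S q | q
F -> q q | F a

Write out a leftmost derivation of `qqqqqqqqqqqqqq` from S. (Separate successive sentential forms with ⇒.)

S ⇒ Sq ⇒ Sqq ⇒ SFqq ⇒ SqFqq ⇒ SFqFqq ⇒ SFFqFqq ⇒ SFFFqFqq ⇒ SqFFFqFqq ⇒ SqqFFFqFqq ⇒ qqqFFFqFqq ⇒ qqqqqFFqFqq ⇒ qqqqqqqFqFqq ⇒ qqqqqqqqqqFqq ⇒ qqqqqqqqqqqqqq

S ⇒ Sq   [S -> S q]
Sq ⇒ Sqq   [S -> S q]
Sqq ⇒ SFqq   [S -> S F]
SFqq ⇒ SqFqq   [S -> S q]
SqFqq ⇒ SFqFqq   [S -> S F]
SFqFqq ⇒ SFFqFqq   [S -> S F]
SFFqFqq ⇒ SFFFqFqq   [S -> S F]
SFFFqFqq ⇒ SqFFFqFqq   [S -> S q]
SqFFFqFqq ⇒ SqqFFFqFqq   [S -> S q]
SqqFFFqFqq ⇒ qqqFFFqFqq   [S -> q]
qqqFFFqFqq ⇒ qqqqqFFqFqq   [F -> q q]
qqqqqFFqFqq ⇒ qqqqqqqFqFqq   [F -> q q]
qqqqqqqFqFqq ⇒ qqqqqqqqqqFqq   [F -> q q]
qqqqqqqqqqFqq ⇒ qqqqqqqqqqqqqq   [F -> q q]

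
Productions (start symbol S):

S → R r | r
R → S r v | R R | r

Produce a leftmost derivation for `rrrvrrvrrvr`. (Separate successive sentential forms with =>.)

S => Rr   [S → R r]
Rr => RRr   [R → R R]
RRr => rRr   [R → r]
rRr => rRRr   [R → R R]
rRRr => rSrvRr   [R → S r v]
rSrvRr => rRrrvRr   [S → R r]
rRrrvRr => rSrvrrvRr   [R → S r v]
rSrvrrvRr => rrrvrrvRr   [S → r]
rrrvrrvRr => rrrvrrvSrvr   [R → S r v]
rrrvrrvSrvr => rrrvrrvrrvr   [S → r]

S => Rr => RRr => rRr => rRRr => rSrvRr => rRrrvRr => rSrvrrvRr => rrrvrrvRr => rrrvrrvSrvr => rrrvrrvrrvr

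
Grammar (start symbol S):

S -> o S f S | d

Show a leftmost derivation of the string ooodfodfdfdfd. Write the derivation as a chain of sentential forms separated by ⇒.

S ⇒ oSfS   [S -> o S f S]
oSfS ⇒ ooSfSfS   [S -> o S f S]
ooSfSfS ⇒ oooSfSfSfS   [S -> o S f S]
oooSfSfSfS ⇒ ooodfSfSfS   [S -> d]
ooodfSfSfS ⇒ ooodfoSfSfSfS   [S -> o S f S]
ooodfoSfSfSfS ⇒ ooodfodfSfSfS   [S -> d]
ooodfodfSfSfS ⇒ ooodfodfdfSfS   [S -> d]
ooodfodfdfSfS ⇒ ooodfodfdfdfS   [S -> d]
ooodfodfdfdfS ⇒ ooodfodfdfdfd   [S -> d]

S ⇒ oSfS ⇒ ooSfSfS ⇒ oooSfSfSfS ⇒ ooodfSfSfS ⇒ ooodfoSfSfSfS ⇒ ooodfodfSfSfS ⇒ ooodfodfdfSfS ⇒ ooodfodfdfdfS ⇒ ooodfodfdfdfd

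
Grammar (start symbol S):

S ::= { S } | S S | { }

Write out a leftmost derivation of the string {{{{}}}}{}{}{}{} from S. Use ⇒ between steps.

S ⇒ SS ⇒ SSS ⇒ {S}SS ⇒ {{S}}SS ⇒ {{{S}}}SS ⇒ {{{{}}}}SS ⇒ {{{{}}}}SSS ⇒ {{{{}}}}SSSS ⇒ {{{{}}}}{}SSS ⇒ {{{{}}}}{}{}SS ⇒ {{{{}}}}{}{}{}S ⇒ {{{{}}}}{}{}{}{}

S ⇒ SS   [S ::= S S]
SS ⇒ SSS   [S ::= S S]
SSS ⇒ {S}SS   [S ::= { S }]
{S}SS ⇒ {{S}}SS   [S ::= { S }]
{{S}}SS ⇒ {{{S}}}SS   [S ::= { S }]
{{{S}}}SS ⇒ {{{{}}}}SS   [S ::= { }]
{{{{}}}}SS ⇒ {{{{}}}}SSS   [S ::= S S]
{{{{}}}}SSS ⇒ {{{{}}}}SSSS   [S ::= S S]
{{{{}}}}SSSS ⇒ {{{{}}}}{}SSS   [S ::= { }]
{{{{}}}}{}SSS ⇒ {{{{}}}}{}{}SS   [S ::= { }]
{{{{}}}}{}{}SS ⇒ {{{{}}}}{}{}{}S   [S ::= { }]
{{{{}}}}{}{}{}S ⇒ {{{{}}}}{}{}{}{}   [S ::= { }]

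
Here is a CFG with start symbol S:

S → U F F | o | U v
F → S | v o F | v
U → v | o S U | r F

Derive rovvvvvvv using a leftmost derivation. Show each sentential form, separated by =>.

S => UFF => rFFF => rSFF => rUvFF => roSUvFF => roUFFUvFF => rovFFUvFF => rovvFUvFF => rovvvUvFF => rovvvvvFF => rovvvvvvF => rovvvvvvv

S => UFF   [S → U F F]
UFF => rFFF   [U → r F]
rFFF => rSFF   [F → S]
rSFF => rUvFF   [S → U v]
rUvFF => roSUvFF   [U → o S U]
roSUvFF => roUFFUvFF   [S → U F F]
roUFFUvFF => rovFFUvFF   [U → v]
rovFFUvFF => rovvFUvFF   [F → v]
rovvFUvFF => rovvvUvFF   [F → v]
rovvvUvFF => rovvvvvFF   [U → v]
rovvvvvFF => rovvvvvvF   [F → v]
rovvvvvvF => rovvvvvvv   [F → v]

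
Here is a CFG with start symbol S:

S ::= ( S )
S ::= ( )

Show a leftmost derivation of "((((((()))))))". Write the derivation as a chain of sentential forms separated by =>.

S=>(S)=>((S))=>(((S)))=>((((S))))=>(((((S)))))=>((((((S))))))=>((((((()))))))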